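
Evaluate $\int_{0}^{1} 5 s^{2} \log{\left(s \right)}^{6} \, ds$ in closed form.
$\frac{400}{243}$

Consider the simpler parametrised integral
$$J(a) = \int_{0}^{1} 5 s^{a} \, ds = \frac{5}{a + 1}.$$

Differentiating under the integral sign brings down a factor of $\ln s$:
$$\frac{dJ}{da} = \int_{0}^{1} 5 s^{a} \log{\left(s \right)} \, ds = - \frac{5}{\left(a + 1\right)^{2}}.$$

Repeating $6$ times in total — each differentiation brings down another $\ln s$ — gives
$$\frac{d^{6}J}{da^{6}} = \int_{0}^{1} 5 s^{a} \log{\left(s \right)}^{6} \, ds = \frac{3600}{\left(a + 1\right)^{7}},$$
and the integrand here is exactly the target integrand, so $I = \frac{3600}{\left(a + 1\right)^{7}}$.

Setting $a = 2$:
$$I = \frac{400}{243}.$$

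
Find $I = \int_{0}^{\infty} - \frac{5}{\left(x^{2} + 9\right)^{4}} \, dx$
$- \frac{25 \pi}{69984}$

Recall the elementary integral
$$J(a) = \int_{0}^{\infty} - \frac{5}{a^{2} + x^{2}} \, dx = - \frac{5 \pi}{2 a}.$$

Differentiating under the integral sign with respect to $a$,
$$\frac{dJ}{da} = \int_{0}^{\infty} \frac{10 a}{\left(a^{2} + x^{2}\right)^{2}} \, dx = \frac{5 \pi}{2 a^{2}},$$
so $\int_{0}^{\infty} - \frac{5}{\left(a^{2} + x^{2}\right)^{2}} \, dx = - \frac{5 \pi}{4 a^{3}}$.

Repeating — each differentiation of $1/(x^2+a^2)^j$ produces $-2ja/(x^2+a^2)^{j+1}$ — and dividing through by $-2ja$ at each step yields, after $3$ differentiations in total,
$$\int_{0}^{\infty} - \frac{5}{\left(a^{2} + x^{2}\right)^{4}} \, dx = - \frac{25 \pi}{32 a^{7}}.$$

Setting $a = 3$:
$$I = - \frac{25 \pi}{69984}.$$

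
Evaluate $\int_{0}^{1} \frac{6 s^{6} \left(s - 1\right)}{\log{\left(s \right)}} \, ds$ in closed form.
$- \log{\left(\frac{117649}{262144} \right)}$

Replace the exponent $6$ by a parameter $a$: let $I(a) = \int_{0}^{1} \frac{6 \left(s^{7} - s^{a}\right)}{\log{\left(s \right)}} \, ds$.

Since $\dfrac{\partial}{\partial a}\,s^{a} = s^{a} \ln s$, the $\ln s$ in the denominator cancels and
$$\frac{dI}{da} = \int_{0}^{1} -6 s^{a} \, ds = -6 \left[\frac{s^{a+1}}{a+1}\right]_0^1 = - \frac{6}{a + 1}.$$

Integrating with respect to $a$ gives $I(a) = - \log{\left(\frac{\left(a + 1\right)^{6}}{262144} \right)} + C$.

At $a = 7$ the integrand is identically $0$, so $I(7) = 0$. The closed form gives $0$, hence $C = 0$.

Setting $a = 6$:
$$I = - \log{\left(\frac{117649}{262144} \right)}.$$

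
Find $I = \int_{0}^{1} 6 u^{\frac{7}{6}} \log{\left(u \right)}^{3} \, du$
$- \frac{46656}{28561}$

Start from the elementary integral
$$J(a) = \int_{0}^{1} 6 u^{a} \, du = \frac{6}{a + 1}.$$

Differentiating under the integral sign brings down a factor of $\ln u$:
$$\frac{dJ}{da} = \int_{0}^{1} 6 u^{a} \log{\left(u \right)} \, du = - \frac{6}{\left(a + 1\right)^{2}}.$$

Repeating $3$ times in total — each differentiation brings down another $\ln u$ — gives
$$\frac{d^{3}J}{da^{3}} = \int_{0}^{1} 6 u^{a} \log{\left(u \right)}^{3} \, du = - \frac{36}{\left(a + 1\right)^{4}},$$
and the integrand here is exactly the target integrand, so $I = - \frac{36}{\left(a + 1\right)^{4}}$.

Setting $a = \frac{7}{6}$:
$$I = - \frac{46656}{28561}.$$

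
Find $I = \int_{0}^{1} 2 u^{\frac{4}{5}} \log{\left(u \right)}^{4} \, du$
$\frac{50000}{19683}$

Consider the simpler parametrised integral
$$J(a) = \int_{0}^{1} 2 u^{a} \, du = \frac{2}{a + 1}.$$

Differentiating under the integral sign brings down a factor of $\ln u$:
$$\frac{dJ}{da} = \int_{0}^{1} 2 u^{a} \log{\left(u \right)} \, du = - \frac{2}{\left(a + 1\right)^{2}}.$$

Repeating $4$ times in total — each differentiation brings down another $\ln u$ — gives
$$\frac{d^{4}J}{da^{4}} = \int_{0}^{1} 2 u^{a} \log{\left(u \right)}^{4} \, du = \frac{48}{\left(a + 1\right)^{5}},$$
and the integrand here is exactly the target integrand, so $I = \frac{48}{\left(a + 1\right)^{5}}$.

Setting $a = \frac{4}{5}$:
$$I = \frac{50000}{19683}.$$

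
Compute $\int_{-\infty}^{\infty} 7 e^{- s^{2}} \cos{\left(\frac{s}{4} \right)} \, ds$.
$\frac{7 \sqrt{\pi}}{e^{\frac{1}{64}}}$

Define $I(b) = \int_{-\infty}^{\infty} 7 e^{- s^{2}} \cos{\left(b s \right)} \, ds$.

Differentiating under the integral sign,
$$I'(b) = \int_{-\infty}^{\infty} - 7 s e^{- s^{2}} \sin{\left(b s \right)} \, ds.$$

Integrate $\int_{-\infty}^{\infty} s \sin(b s)\, e^{- s^{2}}\, ds$ by parts with $u = \sin(b s)$ and $dv = s\, e^{- s^{2}}\, ds$, giving $v = - \frac{e^{- s^{2}}}{2}$. The boundary term vanishes and
$$\int_{-\infty}^{\infty} s \sin(b s)\, e^{- s^{2}}\, ds = \frac{b}{2} \int_{-\infty}^{\infty} \cos(b s)\, e^{- s^{2}}\, ds,$$
so $I'(b) = - \frac{b}{2}\, I(b)$.

This is a separable first-order ODE; solving with the initial condition $I(0) = \int_{-\infty}^{\infty} 7 e^{- s^{2}}\,ds = 7 \sqrt{\pi}$ gives
$$I(b) = 7 \sqrt{\pi} e^{- \frac{b^{2}}{4}}.$$

Setting $b = \frac{1}{4}$:
$$I = \frac{7 \sqrt{\pi}}{e^{\frac{1}{64}}}.$$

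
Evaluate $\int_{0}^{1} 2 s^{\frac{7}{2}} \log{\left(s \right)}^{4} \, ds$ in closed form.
$\frac{512}{19683}$

Begin with the known integral
$$J(a) = \int_{0}^{1} 2 s^{a} \, ds = \frac{2}{a + 1}.$$

Differentiating under the integral sign brings down a factor of $\ln s$:
$$\frac{dJ}{da} = \int_{0}^{1} 2 s^{a} \log{\left(s \right)} \, ds = - \frac{2}{\left(a + 1\right)^{2}}.$$

Repeating $4$ times in total — each differentiation brings down another $\ln s$ — gives
$$\frac{d^{4}J}{da^{4}} = \int_{0}^{1} 2 s^{a} \log{\left(s \right)}^{4} \, ds = \frac{48}{\left(a + 1\right)^{5}},$$
and the integrand here is exactly the target integrand, so $I = \frac{48}{\left(a + 1\right)^{5}}$.

Setting $a = \frac{7}{2}$:
$$I = \frac{512}{19683}.$$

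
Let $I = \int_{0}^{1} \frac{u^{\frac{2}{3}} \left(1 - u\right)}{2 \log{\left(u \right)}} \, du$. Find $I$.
$\log{\left(\frac{\sqrt{10}}{4} \right)}$

Replace the exponent $\frac{2}{3}$ by a parameter $a$: let $I(a) = \int_{0}^{1} \frac{- u^{\frac{5}{3}} + u^{a}}{2 \log{\left(u \right)}} \, du$.

Since $\dfrac{\partial}{\partial a}\,u^{a} = u^{a} \ln u$, the $\ln u$ in the denominator cancels and
$$\frac{dI}{da} = \int_{0}^{1} \frac{1}{2} u^{a} \, du = \frac{1}{2} \left[\frac{u^{a+1}}{a+1}\right]_0^1 = \frac{1}{2 \left(a + 1\right)}.$$

Integrating with respect to $a$ gives $I(a) = \log{\left(\frac{\sqrt{6} \sqrt{a + 1}}{4} \right)} + C$.

At $a = \frac{5}{3}$ the integrand is identically $0$, so $I(\frac{5}{3}) = 0$. The closed form gives $0$, hence $C = 0$.

Setting $a = \frac{2}{3}$:
$$I = \log{\left(\frac{\sqrt{10}}{4} \right)}.$$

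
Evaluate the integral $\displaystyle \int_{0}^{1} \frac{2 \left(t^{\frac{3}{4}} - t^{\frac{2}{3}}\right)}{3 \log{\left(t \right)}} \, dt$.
$- \log{\left(\frac{2 \sqrt[3]{42} \cdot 5^{\frac{2}{3}}}{21} \right)}$

Introduce a parameter $a$ in the exponent: let $I(a) = \int_{0}^{1} \frac{2 \left(t^{\frac{3}{4}} - t^{a}\right)}{3 \log{\left(t \right)}} \, dt$.

Since $\dfrac{\partial}{\partial a}\,t^{a} = t^{a} \ln t$, the $\ln t$ in the denominator cancels and
$$\frac{dI}{da} = \int_{0}^{1} - \frac{2}{3} t^{a} \, dt = - \frac{2}{3} \left[\frac{t^{a+1}}{a+1}\right]_0^1 = - \frac{2}{3 a + 3}.$$

Integrating with respect to $a$ gives $I(a) = - \log{\left(\frac{2 \sqrt[3]{14} \left(a + 1\right)^{\frac{2}{3}}}{7} \right)} + C$.

At $a = \frac{3}{4}$ the integrand is identically $0$, so $I(\frac{3}{4}) = 0$. The closed form gives $0$, hence $C = 0$.

Setting $a = \frac{2}{3}$:
$$I = - \log{\left(\frac{2 \sqrt[3]{42} \cdot 5^{\frac{2}{3}}}{21} \right)}.$$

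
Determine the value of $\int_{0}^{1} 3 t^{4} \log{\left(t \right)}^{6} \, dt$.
$\frac{432}{15625}$

Consider the simpler parametrised integral
$$J(a) = \int_{0}^{1} 3 t^{a} \, dt = \frac{3}{a + 1}.$$

Differentiating under the integral sign brings down a factor of $\ln t$:
$$\frac{dJ}{da} = \int_{0}^{1} 3 t^{a} \log{\left(t \right)} \, dt = - \frac{3}{\left(a + 1\right)^{2}}.$$

Repeating $6$ times in total — each differentiation brings down another $\ln t$ — gives
$$\frac{d^{6}J}{da^{6}} = \int_{0}^{1} 3 t^{a} \log{\left(t \right)}^{6} \, dt = \frac{2160}{\left(a + 1\right)^{7}},$$
and the integrand here is exactly the target integrand, so $I = \frac{2160}{\left(a + 1\right)^{7}}$.

Setting $a = 4$:
$$I = \frac{432}{15625}.$$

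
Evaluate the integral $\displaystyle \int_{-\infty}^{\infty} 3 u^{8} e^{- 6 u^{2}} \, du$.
$\frac{35 \sqrt{6} \sqrt{\pi}}{13824}$

Consider the simpler parametrised integral
$$J(a) = \int_{-\infty}^{\infty} 3 e^{- a u^{2}} \, du = \frac{3 \sqrt{\pi}}{\sqrt{a}}.$$

Differentiating under the integral sign brings down a factor of $(-u^2)$:
$$\frac{dJ}{da} = \int_{-\infty}^{\infty} - 3 u^{2} e^{- a u^{2}} \, du = - \frac{3 \sqrt{\pi}}{2 a^{\frac{3}{2}}}.$$

Repeating $4$ times in total — each differentiation brings down another $(-u^2)$ — gives
$$\frac{d^{4}J}{da^{4}} = \int_{-\infty}^{\infty} 3 u^{8} e^{- a u^{2}} \, du = \frac{315 \sqrt{\pi}}{16 a^{\frac{9}{2}}},$$
and the integrand here is exactly the target integrand, so $I = \frac{315 \sqrt{\pi}}{16 a^{\frac{9}{2}}}$.

Setting $a = 6$:
$$I = \frac{35 \sqrt{6} \sqrt{\pi}}{13824}.$$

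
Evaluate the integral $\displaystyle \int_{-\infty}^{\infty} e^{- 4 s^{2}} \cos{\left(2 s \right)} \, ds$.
$\frac{\sqrt{\pi}}{2 e^{\frac{1}{4}}}$

Let $b$ denote the cosine frequency and define $I(b) = \int_{-\infty}^{\infty} e^{- 4 s^{2}} \cos{\left(b s \right)} \, ds$.

Differentiating under the integral sign,
$$I'(b) = \int_{-\infty}^{\infty} - s e^{- 4 s^{2}} \sin{\left(b s \right)} \, ds.$$

Integrate $\int_{-\infty}^{\infty} s \sin(b s)\, e^{- 4 s^{2}}\, ds$ by parts with $u = \sin(b s)$ and $dv = s\, e^{- 4 s^{2}}\, ds$, giving $v = - \frac{e^{- 4 s^{2}}}{8}$. The boundary term vanishes and
$$\int_{-\infty}^{\infty} s \sin(b s)\, e^{- 4 s^{2}}\, ds = \frac{b}{8} \int_{-\infty}^{\infty} \cos(b s)\, e^{- 4 s^{2}}\, ds,$$
so $I'(b) = - \frac{b}{8}\, I(b)$.

This is a separable first-order ODE; solving with the initial condition $I(0) = \int_{-\infty}^{\infty} e^{- 4 s^{2}}\,ds = \frac{\sqrt{\pi}}{2}$ gives
$$I(b) = \frac{\sqrt{\pi} e^{- \frac{b^{2}}{16}}}{2}.$$

Setting $b = 2$:
$$I = \frac{\sqrt{\pi}}{2 e^{\frac{1}{4}}}.$$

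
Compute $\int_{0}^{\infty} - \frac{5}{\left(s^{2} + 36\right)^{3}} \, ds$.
$- \frac{5 \pi}{41472}$

Recall the elementary integral
$$J(a) = \int_{0}^{\infty} - \frac{5}{a^{2} + s^{2}} \, ds = - \frac{5 \pi}{2 a}.$$

Differentiating under the integral sign with respect to $a$,
$$\frac{dJ}{da} = \int_{0}^{\infty} \frac{10 a}{\left(a^{2} + s^{2}\right)^{2}} \, ds = \frac{5 \pi}{2 a^{2}},$$
so $\int_{0}^{\infty} - \frac{5}{\left(a^{2} + s^{2}\right)^{2}} \, ds = - \frac{5 \pi}{4 a^{3}}$.

Repeating — each differentiation of $1/(s^2+a^2)^j$ produces $-2ja/(s^2+a^2)^{j+1}$ — and dividing through by $-2ja$ at each step yields, after $2$ differentiations in total,
$$\int_{0}^{\infty} - \frac{5}{\left(a^{2} + s^{2}\right)^{3}} \, ds = - \frac{15 \pi}{16 a^{5}}.$$

Setting $a = 6$:
$$I = - \frac{5 \pi}{41472}.$$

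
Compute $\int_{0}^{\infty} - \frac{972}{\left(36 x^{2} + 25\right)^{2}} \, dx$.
$- \frac{81 \pi}{250}$

Begin with the known result
$$J(a) = \int_{0}^{\infty} - \frac{3}{4 \left(a^{2} + x^{2}\right)} \, dx = - \frac{3 \pi}{8 a}.$$

Differentiating under the integral sign with respect to $a$,
$$\frac{dJ}{da} = \int_{0}^{\infty} \frac{3 a}{2 \left(a^{2} + x^{2}\right)^{2}} \, dx = \frac{3 \pi}{8 a^{2}},$$
so $\int_{0}^{\infty} - \frac{3}{4 \left(a^{2} + x^{2}\right)^{2}} \, dx = - \frac{3 \pi}{16 a^{3}}$.

Setting $a = \frac{5}{6}$:
$$I = - \frac{81 \pi}{250}.$$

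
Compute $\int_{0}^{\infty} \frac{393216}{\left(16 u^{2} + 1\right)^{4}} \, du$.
$15360 \pi$

Recall the elementary integral
$$J(a) = \int_{0}^{\infty} \frac{6}{a^{2} + u^{2}} \, du = \frac{3 \pi}{a}.$$

Differentiating under the integral sign with respect to $a$,
$$\frac{dJ}{da} = \int_{0}^{\infty} - \frac{12 a}{\left(a^{2} + u^{2}\right)^{2}} \, du = - \frac{3 \pi}{a^{2}},$$
so $\int_{0}^{\infty} \frac{6}{\left(a^{2} + u^{2}\right)^{2}} \, du = \frac{3 \pi}{2 a^{3}}$.

Repeating — each differentiation of $1/(u^2+a^2)^j$ produces $-2ja/(u^2+a^2)^{j+1}$ — and dividing through by $-2ja$ at each step yields, after $3$ differentiations in total,
$$\int_{0}^{\infty} \frac{6}{\left(a^{2} + u^{2}\right)^{4}} \, du = \frac{15 \pi}{16 a^{7}}.$$

Setting $a = \frac{1}{4}$:
$$I = 15360 \pi.$$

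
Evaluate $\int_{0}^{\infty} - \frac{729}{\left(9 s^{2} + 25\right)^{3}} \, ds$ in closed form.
$- \frac{729 \pi}{50000}$

Begin with the known result
$$J(a) = \int_{0}^{\infty} - \frac{1}{a^{2} + s^{2}} \, ds = - \frac{\pi}{2 a}.$$

Differentiating under the integral sign with respect to $a$,
$$\frac{dJ}{da} = \int_{0}^{\infty} \frac{2 a}{\left(a^{2} + s^{2}\right)^{2}} \, ds = \frac{\pi}{2 a^{2}},$$
so $\int_{0}^{\infty} - \frac{1}{\left(a^{2} + s^{2}\right)^{2}} \, ds = - \frac{\pi}{4 a^{3}}$.

Repeating — each differentiation of $1/(s^2+a^2)^j$ produces $-2ja/(s^2+a^2)^{j+1}$ — and dividing through by $-2ja$ at each step yields, after $2$ differentiations in total,
$$\int_{0}^{\infty} - \frac{1}{\left(a^{2} + s^{2}\right)^{3}} \, ds = - \frac{3 \pi}{16 a^{5}}.$$

Setting $a = \frac{5}{3}$:
$$I = - \frac{729 \pi}{50000}.$$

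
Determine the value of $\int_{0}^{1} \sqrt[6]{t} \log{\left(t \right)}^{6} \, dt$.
$\frac{201553920}{823543}$

Consider the simpler parametrised integral
$$J(a) = \int_{0}^{1} t^{a} \, dt = \frac{1}{a + 1}.$$

Differentiating under the integral sign brings down a factor of $\ln t$:
$$\frac{dJ}{da} = \int_{0}^{1} t^{a} \log{\left(t \right)} \, dt = - \frac{1}{\left(a + 1\right)^{2}}.$$

Repeating $6$ times in total — each differentiation brings down another $\ln t$ — gives
$$\frac{d^{6}J}{da^{6}} = \int_{0}^{1} t^{a} \log{\left(t \right)}^{6} \, dt = \frac{720}{\left(a + 1\right)^{7}},$$
and the integrand here is exactly the target integrand, so $I = \frac{720}{\left(a + 1\right)^{7}}$.

Setting $a = \frac{1}{6}$:
$$I = \frac{201553920}{823543}.$$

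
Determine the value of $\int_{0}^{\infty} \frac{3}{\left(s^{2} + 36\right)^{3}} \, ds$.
$\frac{\pi}{13824}$

Recall the elementary integral
$$J(a) = \int_{0}^{\infty} \frac{3}{a^{2} + s^{2}} \, ds = \frac{3 \pi}{2 a}.$$

Differentiating under the integral sign with respect to $a$,
$$\frac{dJ}{da} = \int_{0}^{\infty} - \frac{6 a}{\left(a^{2} + s^{2}\right)^{2}} \, ds = - \frac{3 \pi}{2 a^{2}},$$
so $\int_{0}^{\infty} \frac{3}{\left(a^{2} + s^{2}\right)^{2}} \, ds = \frac{3 \pi}{4 a^{3}}$.

Repeating — each differentiation of $1/(s^2+a^2)^j$ produces $-2ja/(s^2+a^2)^{j+1}$ — and dividing through by $-2ja$ at each step yields, after $2$ differentiations in total,
$$\int_{0}^{\infty} \frac{3}{\left(a^{2} + s^{2}\right)^{3}} \, ds = \frac{9 \pi}{16 a^{5}}.$$

Setting $a = 6$:
$$I = \frac{\pi}{13824}.$$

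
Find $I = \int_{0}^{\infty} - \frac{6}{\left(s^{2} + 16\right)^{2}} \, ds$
$- \frac{3 \pi}{128}$

Recall the elementary integral
$$J(a) = \int_{0}^{\infty} - \frac{6}{a^{2} + s^{2}} \, ds = - \frac{3 \pi}{a}.$$

Differentiating under the integral sign with respect to $a$,
$$\frac{dJ}{da} = \int_{0}^{\infty} \frac{12 a}{\left(a^{2} + s^{2}\right)^{2}} \, ds = \frac{3 \pi}{a^{2}},$$
so $\int_{0}^{\infty} - \frac{6}{\left(a^{2} + s^{2}\right)^{2}} \, ds = - \frac{3 \pi}{2 a^{3}}$.

Setting $a = 4$:
$$I = - \frac{3 \pi}{128}.$$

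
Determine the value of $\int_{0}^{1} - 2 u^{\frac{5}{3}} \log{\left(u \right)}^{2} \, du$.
$- \frac{27}{128}$

Consider the simpler parametrised integral
$$J(a) = \int_{0}^{1} - 2 u^{a} \, du = - \frac{2}{a + 1}.$$

Differentiating under the integral sign brings down a factor of $\ln u$:
$$\frac{dJ}{da} = \int_{0}^{1} - 2 u^{a} \log{\left(u \right)} \, du = \frac{2}{\left(a + 1\right)^{2}}.$$

Repeating twice in total — each differentiation brings down another $\ln u$ — gives
$$\frac{d^{2}J}{da^{2}} = \int_{0}^{1} - 2 u^{a} \log{\left(u \right)}^{2} \, du = - \frac{4}{\left(a + 1\right)^{3}},$$
and the integrand here is exactly the target integrand, so $I = - \frac{4}{\left(a + 1\right)^{3}}$.

Setting $a = \frac{5}{3}$:
$$I = - \frac{27}{128}.$$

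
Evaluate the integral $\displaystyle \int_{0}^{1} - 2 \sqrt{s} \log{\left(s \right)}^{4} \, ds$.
$- \frac{512}{81}$

Consider the simpler parametrised integral
$$J(a) = \int_{0}^{1} - 2 s^{a} \, ds = - \frac{2}{a + 1}.$$

Differentiating under the integral sign brings down a factor of $\ln s$:
$$\frac{dJ}{da} = \int_{0}^{1} - 2 s^{a} \log{\left(s \right)} \, ds = \frac{2}{\left(a + 1\right)^{2}}.$$

Repeating $4$ times in total — each differentiation brings down another $\ln s$ — gives
$$\frac{d^{4}J}{da^{4}} = \int_{0}^{1} - 2 s^{a} \log{\left(s \right)}^{4} \, ds = - \frac{48}{\left(a + 1\right)^{5}},$$
and the integrand here is exactly the target integrand, so $I = - \frac{48}{\left(a + 1\right)^{5}}$.

Setting $a = \frac{1}{2}$:
$$I = - \frac{512}{81}.$$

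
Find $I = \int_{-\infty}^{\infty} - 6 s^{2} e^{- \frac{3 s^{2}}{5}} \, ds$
$- \frac{5 \sqrt{15} \sqrt{\pi}}{3}$

Consider the simpler parametrised integral
$$J(a) = \int_{-\infty}^{\infty} - 6 e^{- a s^{2}} \, ds = - \frac{6 \sqrt{\pi}}{\sqrt{a}}.$$

Differentiating under the integral sign brings down a factor of $(-s^2)$:
$$\frac{dJ}{da} = \int_{-\infty}^{\infty} 6 s^{2} e^{- a s^{2}} \, ds = \frac{3 \sqrt{\pi}}{a^{\frac{3}{2}}}.$$

The integral on the left is $-I$, so $I = - \frac{3 \sqrt{\pi}}{a^{\frac{3}{2}}}$.

Setting $a = \frac{3}{5}$:
$$I = - \frac{5 \sqrt{15} \sqrt{\pi}}{3}.$$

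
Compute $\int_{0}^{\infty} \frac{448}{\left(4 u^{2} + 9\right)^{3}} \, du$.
$\frac{14 \pi}{81}$

Begin with the known result
$$J(a) = \int_{0}^{\infty} \frac{7}{a^{2} + u^{2}} \, du = \frac{7 \pi}{2 a}.$$

Differentiating under the integral sign with respect to $a$,
$$\frac{dJ}{da} = \int_{0}^{\infty} - \frac{14 a}{\left(a^{2} + u^{2}\right)^{2}} \, du = - \frac{7 \pi}{2 a^{2}},$$
so $\int_{0}^{\infty} \frac{7}{\left(a^{2} + u^{2}\right)^{2}} \, du = \frac{7 \pi}{4 a^{3}}$.

Repeating — each differentiation of $1/(u^2+a^2)^j$ produces $-2ja/(u^2+a^2)^{j+1}$ — and dividing through by $-2ja$ at each step yields, after $2$ differentiations in total,
$$\int_{0}^{\infty} \frac{7}{\left(a^{2} + u^{2}\right)^{3}} \, du = \frac{21 \pi}{16 a^{5}}.$$

Setting $a = \frac{3}{2}$:
$$I = \frac{14 \pi}{81}.$$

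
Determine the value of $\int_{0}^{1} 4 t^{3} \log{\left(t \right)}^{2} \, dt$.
$\frac{1}{8}$

Consider the simpler parametrised integral
$$J(a) = \int_{0}^{1} 4 t^{a} \, dt = \frac{4}{a + 1}.$$

Differentiating under the integral sign brings down a factor of $\ln t$:
$$\frac{dJ}{da} = \int_{0}^{1} 4 t^{a} \log{\left(t \right)} \, dt = - \frac{4}{\left(a + 1\right)^{2}}.$$

Repeating twice in total — each differentiation brings down another $\ln t$ — gives
$$\frac{d^{2}J}{da^{2}} = \int_{0}^{1} 4 t^{a} \log{\left(t \right)}^{2} \, dt = \frac{8}{\left(a + 1\right)^{3}},$$
and the integrand here is exactly the target integrand, so $I = \frac{8}{\left(a + 1\right)^{3}}$.

Setting $a = 3$:
$$I = \frac{1}{8}.$$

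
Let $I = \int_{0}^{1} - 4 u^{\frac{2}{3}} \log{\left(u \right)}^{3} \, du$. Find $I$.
$\frac{1944}{625}$

Start from the elementary integral
$$J(a) = \int_{0}^{1} - 4 u^{a} \, du = - \frac{4}{a + 1}.$$

Differentiating under the integral sign brings down a factor of $\ln u$:
$$\frac{dJ}{da} = \int_{0}^{1} - 4 u^{a} \log{\left(u \right)} \, du = \frac{4}{\left(a + 1\right)^{2}}.$$

Repeating $3$ times in total — each differentiation brings down another $\ln u$ — gives
$$\frac{d^{3}J}{da^{3}} = \int_{0}^{1} - 4 u^{a} \log{\left(u \right)}^{3} \, du = \frac{24}{\left(a + 1\right)^{4}},$$
and the integrand here is exactly the target integrand, so $I = \frac{24}{\left(a + 1\right)^{4}}$.

Setting $a = \frac{2}{3}$:
$$I = \frac{1944}{625}.$$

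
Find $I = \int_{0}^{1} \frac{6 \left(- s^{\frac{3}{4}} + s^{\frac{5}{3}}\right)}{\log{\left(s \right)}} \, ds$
$- \log{\left(\frac{85766121}{1073741824} \right)}$

Replace the exponent $\frac{3}{4}$ by a parameter $a$: let $I(a) = \int_{0}^{1} \frac{6 \left(s^{\frac{5}{3}} - s^{a}\right)}{\log{\left(s \right)}} \, ds$.

Since $\dfrac{\partial}{\partial a}\,s^{a} = s^{a} \ln s$, the $\ln s$ in the denominator cancels and
$$\frac{dI}{da} = \int_{0}^{1} -6 s^{a} \, ds = -6 \left[\frac{s^{a+1}}{a+1}\right]_0^1 = - \frac{6}{a + 1}.$$

Integrating with respect to $a$ gives $I(a) = - \log{\left(\frac{729 \left(a + 1\right)^{6}}{262144} \right)} + C$.

At $a = \frac{5}{3}$ the integrand is identically $0$, so $I(\frac{5}{3}) = 0$. The closed form gives $0$, hence $C = 0$.

Setting $a = \frac{3}{4}$:
$$I = - \log{\left(\frac{85766121}{1073741824} \right)}.$$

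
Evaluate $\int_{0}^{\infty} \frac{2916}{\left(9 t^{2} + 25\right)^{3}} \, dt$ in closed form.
$\frac{729 \pi}{12500}$

Begin with the known result
$$J(a) = \int_{0}^{\infty} \frac{4}{a^{2} + t^{2}} \, dt = \frac{2 \pi}{a}.$$

Differentiating under the integral sign with respect to $a$,
$$\frac{dJ}{da} = \int_{0}^{\infty} - \frac{8 a}{\left(a^{2} + t^{2}\right)^{2}} \, dt = - \frac{2 \pi}{a^{2}},$$
so $\int_{0}^{\infty} \frac{4}{\left(a^{2} + t^{2}\right)^{2}} \, dt = \frac{\pi}{a^{3}}$.

Repeating — each differentiation of $1/(t^2+a^2)^j$ produces $-2ja/(t^2+a^2)^{j+1}$ — and dividing through by $-2ja$ at each step yields, after $2$ differentiations in total,
$$\int_{0}^{\infty} \frac{4}{\left(a^{2} + t^{2}\right)^{3}} \, dt = \frac{3 \pi}{4 a^{5}}.$$

Setting $a = \frac{5}{3}$:
$$I = \frac{729 \pi}{12500}.$$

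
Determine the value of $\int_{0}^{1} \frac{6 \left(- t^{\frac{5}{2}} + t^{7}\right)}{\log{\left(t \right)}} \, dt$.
$- \log{\left(\frac{117649}{16777216} \right)}$

Consider the one-parameter family: let $I(a) = \int_{0}^{1} \frac{6 \left(t^{7} - t^{a}\right)}{\log{\left(t \right)}} \, dt$.

Since $\dfrac{\partial}{\partial a}\,t^{a} = t^{a} \ln t$, the $\ln t$ in the denominator cancels and
$$\frac{dI}{da} = \int_{0}^{1} -6 t^{a} \, dt = -6 \left[\frac{t^{a+1}}{a+1}\right]_0^1 = - \frac{6}{a + 1}.$$

Integrating with respect to $a$ gives $I(a) = - \log{\left(\frac{\left(a + 1\right)^{6}}{262144} \right)} + C$.

At $a = 7$ the integrand is identically $0$, so $I(7) = 0$. The closed form gives $0$, hence $C = 0$.

Setting $a = \frac{5}{2}$:
$$I = - \log{\left(\frac{117649}{16777216} \right)}.$$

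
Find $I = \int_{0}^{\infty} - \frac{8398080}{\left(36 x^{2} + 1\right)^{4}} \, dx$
$- 218700 \pi$

Start from the standard arctangent integral
$$J(a) = \int_{0}^{\infty} - \frac{5}{a^{2} + x^{2}} \, dx = - \frac{5 \pi}{2 a}.$$

Differentiating under the integral sign with respect to $a$,
$$\frac{dJ}{da} = \int_{0}^{\infty} \frac{10 a}{\left(a^{2} + x^{2}\right)^{2}} \, dx = \frac{5 \pi}{2 a^{2}},$$
so $\int_{0}^{\infty} - \frac{5}{\left(a^{2} + x^{2}\right)^{2}} \, dx = - \frac{5 \pi}{4 a^{3}}$.

Repeating — each differentiation of $1/(x^2+a^2)^j$ produces $-2ja/(x^2+a^2)^{j+1}$ — and dividing through by $-2ja$ at each step yields, after $3$ differentiations in total,
$$\int_{0}^{\infty} - \frac{5}{\left(a^{2} + x^{2}\right)^{4}} \, dx = - \frac{25 \pi}{32 a^{7}}.$$

Setting $a = \frac{1}{6}$:
$$I = - 218700 \pi.$$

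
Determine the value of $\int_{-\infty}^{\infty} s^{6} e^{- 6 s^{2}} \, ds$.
$\frac{5 \sqrt{6} \sqrt{\pi}}{3456}$

Consider the simpler parametrised integral
$$J(a) = \int_{-\infty}^{\infty} e^{- a s^{2}} \, ds = \frac{\sqrt{\pi}}{\sqrt{a}}.$$

Differentiating under the integral sign brings down a factor of $(-s^2)$:
$$\frac{dJ}{da} = \int_{-\infty}^{\infty} - s^{2} e^{- a s^{2}} \, ds = - \frac{\sqrt{\pi}}{2 a^{\frac{3}{2}}}.$$

Repeating $3$ times in total — each differentiation brings down another $(-s^2)$ — gives
$$\frac{d^{3}J}{da^{3}} = \int_{-\infty}^{\infty} - s^{6} e^{- a s^{2}} \, ds = - \frac{15 \sqrt{\pi}}{8 a^{\frac{7}{2}}},$$
and the integrand here is $(-1)^{3}$ times the target integrand, so $I = (-1)^{3}\,\frac{d^{3}J}{da^{3}} = \frac{15 \sqrt{\pi}}{8 a^{\frac{7}{2}}}$.

Setting $a = 6$:
$$I = \frac{5 \sqrt{6} \sqrt{\pi}}{3456}.$$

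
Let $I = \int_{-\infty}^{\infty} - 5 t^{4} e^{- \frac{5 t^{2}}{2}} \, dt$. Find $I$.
$- \frac{3 \sqrt{10} \sqrt{\pi}}{25}$

Start from the elementary integral
$$J(a) = \int_{-\infty}^{\infty} - 5 e^{- a t^{2}} \, dt = - \frac{5 \sqrt{\pi}}{\sqrt{a}}.$$

Differentiating under the integral sign brings down a factor of $(-t^2)$:
$$\frac{dJ}{da} = \int_{-\infty}^{\infty} 5 t^{2} e^{- a t^{2}} \, dt = \frac{5 \sqrt{\pi}}{2 a^{\frac{3}{2}}}.$$

Repeating twice in total — each differentiation brings down another $(-t^2)$ — gives
$$\frac{d^{2}J}{da^{2}} = \int_{-\infty}^{\infty} - 5 t^{4} e^{- a t^{2}} \, dt = - \frac{15 \sqrt{\pi}}{4 a^{\frac{5}{2}}},$$
and the integrand here is exactly the target integrand, so $I = - \frac{15 \sqrt{\pi}}{4 a^{\frac{5}{2}}}$.

Setting $a = \frac{5}{2}$:
$$I = - \frac{3 \sqrt{10} \sqrt{\pi}}{25}.$$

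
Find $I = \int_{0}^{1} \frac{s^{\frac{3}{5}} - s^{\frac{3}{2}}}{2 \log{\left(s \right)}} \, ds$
$\log{\left(\frac{4}{5} \right)}$

Replace the exponent $\frac{3}{5}$ by a parameter $a$: let $I(a) = \int_{0}^{1} \frac{- s^{\frac{3}{2}} + s^{a}}{2 \log{\left(s \right)}} \, ds$.

Since $\dfrac{\partial}{\partial a}\,s^{a} = s^{a} \ln s$, the $\ln s$ in the denominator cancels and
$$\frac{dI}{da} = \int_{0}^{1} \frac{1}{2} s^{a} \, ds = \frac{1}{2} \left[\frac{s^{a+1}}{a+1}\right]_0^1 = \frac{1}{2 \left(a + 1\right)}.$$

Integrating with respect to $a$ gives $I(a) = \log{\left(\frac{\sqrt{10} \sqrt{a + 1}}{5} \right)} + C$.

At $a = \frac{3}{2}$ the integrand is identically $0$, so $I(\frac{3}{2}) = 0$. The closed form gives $0$, hence $C = 0$.

Setting $a = \frac{3}{5}$:
$$I = \log{\left(\frac{4}{5} \right)}.$$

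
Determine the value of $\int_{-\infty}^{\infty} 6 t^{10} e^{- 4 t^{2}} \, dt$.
$\frac{2835 \sqrt{\pi}}{32768}$

Begin with the known integral
$$J(a) = \int_{-\infty}^{\infty} 6 e^{- a t^{2}} \, dt = \frac{6 \sqrt{\pi}}{\sqrt{a}}.$$

Differentiating under the integral sign brings down a factor of $(-t^2)$:
$$\frac{dJ}{da} = \int_{-\infty}^{\infty} - 6 t^{2} e^{- a t^{2}} \, dt = - \frac{3 \sqrt{\pi}}{a^{\frac{3}{2}}}.$$

Repeating $5$ times in total — each differentiation brings down another $(-t^2)$ — gives
$$\frac{d^{5}J}{da^{5}} = \int_{-\infty}^{\infty} - 6 t^{10} e^{- a t^{2}} \, dt = - \frac{2835 \sqrt{\pi}}{16 a^{\frac{11}{2}}},$$
and the integrand here is $(-1)^{5}$ times the target integrand, so $I = (-1)^{5}\,\frac{d^{5}J}{da^{5}} = \frac{2835 \sqrt{\pi}}{16 a^{\frac{11}{2}}}$.

Setting $a = 4$:
$$I = \frac{2835 \sqrt{\pi}}{32768}.$$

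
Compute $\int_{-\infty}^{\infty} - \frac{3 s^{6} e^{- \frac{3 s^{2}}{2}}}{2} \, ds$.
$- \frac{5 \sqrt{6} \sqrt{\pi}}{18}$

Begin with the known integral
$$J(a) = \int_{-\infty}^{\infty} - \frac{3 e^{- a s^{2}}}{2} \, ds = - \frac{3 \sqrt{\pi}}{2 \sqrt{a}}.$$

Differentiating under the integral sign brings down a factor of $(-s^2)$:
$$\frac{dJ}{da} = \int_{-\infty}^{\infty} \frac{3 s^{2} e^{- a s^{2}}}{2} \, ds = \frac{3 \sqrt{\pi}}{4 a^{\frac{3}{2}}}.$$

Repeating $3$ times in total — each differentiation brings down another $(-s^2)$ — gives
$$\frac{d^{3}J}{da^{3}} = \int_{-\infty}^{\infty} \frac{3 s^{6} e^{- a s^{2}}}{2} \, ds = \frac{45 \sqrt{\pi}}{16 a^{\frac{7}{2}}},$$
and the integrand here is $(-1)^{3}$ times the target integrand, so $I = (-1)^{3}\,\frac{d^{3}J}{da^{3}} = - \frac{45 \sqrt{\pi}}{16 a^{\frac{7}{2}}}$.

Setting $a = \frac{3}{2}$:
$$I = - \frac{5 \sqrt{6} \sqrt{\pi}}{18}.$$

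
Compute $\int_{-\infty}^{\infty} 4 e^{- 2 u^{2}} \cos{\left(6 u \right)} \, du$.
$\frac{2 \sqrt{2} \sqrt{\pi}}{e^{\frac{9}{2}}}$

Let $b$ denote the cosine frequency and define $I(b) = \int_{-\infty}^{\infty} 4 e^{- 2 u^{2}} \cos{\left(b u \right)} \, du$.

Differentiating under the integral sign,
$$I'(b) = \int_{-\infty}^{\infty} - 4 u e^{- 2 u^{2}} \sin{\left(b u \right)} \, du.$$

Integrate $\int_{-\infty}^{\infty} u \sin(b u)\, e^{- 2 u^{2}}\, du$ by parts with $w = \sin(b u)$ and $dv = u\, e^{- 2 u^{2}}\, du$, giving $v = - \frac{e^{- 2 u^{2}}}{4}$. The boundary term vanishes and
$$\int_{-\infty}^{\infty} u \sin(b u)\, e^{- 2 u^{2}}\, du = \frac{b}{4} \int_{-\infty}^{\infty} \cos(b u)\, e^{- 2 u^{2}}\, du,$$
so $I'(b) = - \frac{b}{4}\, I(b)$.

This is a separable first-order ODE; solving with the initial condition $I(0) = \int_{-\infty}^{\infty} 4 e^{- 2 u^{2}}\,du = 2 \sqrt{2} \sqrt{\pi}$ gives
$$I(b) = 2 \sqrt{2} \sqrt{\pi} e^{- \frac{b^{2}}{8}}.$$

Setting $b = 6$:
$$I = \frac{2 \sqrt{2} \sqrt{\pi}}{e^{\frac{9}{2}}}.$$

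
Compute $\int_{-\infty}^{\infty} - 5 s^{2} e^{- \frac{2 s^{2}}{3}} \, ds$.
$- \frac{15 \sqrt{6} \sqrt{\pi}}{8}$

Consider the simpler parametrised integral
$$J(a) = \int_{-\infty}^{\infty} - 5 e^{- a s^{2}} \, ds = - \frac{5 \sqrt{\pi}}{\sqrt{a}}.$$

Differentiating under the integral sign brings down a factor of $(-s^2)$:
$$\frac{dJ}{da} = \int_{-\infty}^{\infty} 5 s^{2} e^{- a s^{2}} \, ds = \frac{5 \sqrt{\pi}}{2 a^{\frac{3}{2}}}.$$

The integral on the left is $-I$, so $I = - \frac{5 \sqrt{\pi}}{2 a^{\frac{3}{2}}}$.

Setting $a = \frac{2}{3}$:
$$I = - \frac{15 \sqrt{6} \sqrt{\pi}}{8}.$$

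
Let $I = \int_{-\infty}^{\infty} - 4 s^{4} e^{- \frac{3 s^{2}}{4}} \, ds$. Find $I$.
$- \frac{32 \sqrt{3} \sqrt{\pi}}{9}$

Consider the simpler parametrised integral
$$J(a) = \int_{-\infty}^{\infty} - 4 e^{- a s^{2}} \, ds = - \frac{4 \sqrt{\pi}}{\sqrt{a}}.$$

Differentiating under the integral sign brings down a factor of $(-s^2)$:
$$\frac{dJ}{da} = \int_{-\infty}^{\infty} 4 s^{2} e^{- a s^{2}} \, ds = \frac{2 \sqrt{\pi}}{a^{\frac{3}{2}}}.$$

Repeating twice in total — each differentiation brings down another $(-s^2)$ — gives
$$\frac{d^{2}J}{da^{2}} = \int_{-\infty}^{\infty} - 4 s^{4} e^{- a s^{2}} \, ds = - \frac{3 \sqrt{\pi}}{a^{\frac{5}{2}}},$$
and the integrand here is exactly the target integrand, so $I = - \frac{3 \sqrt{\pi}}{a^{\frac{5}{2}}}$.

Setting $a = \frac{3}{4}$:
$$I = - \frac{32 \sqrt{3} \sqrt{\pi}}{9}.$$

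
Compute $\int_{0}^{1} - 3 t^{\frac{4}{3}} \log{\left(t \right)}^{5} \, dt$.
$\frac{262440}{117649}$

Begin with the known integral
$$J(a) = \int_{0}^{1} - 3 t^{a} \, dt = - \frac{3}{a + 1}.$$

Differentiating under the integral sign brings down a factor of $\ln t$:
$$\frac{dJ}{da} = \int_{0}^{1} - 3 t^{a} \log{\left(t \right)} \, dt = \frac{3}{\left(a + 1\right)^{2}}.$$

Repeating $5$ times in total — each differentiation brings down another $\ln t$ — gives
$$\frac{d^{5}J}{da^{5}} = \int_{0}^{1} - 3 t^{a} \log{\left(t \right)}^{5} \, dt = \frac{360}{\left(a + 1\right)^{6}},$$
and the integrand here is exactly the target integrand, so $I = \frac{360}{\left(a + 1\right)^{6}}$.

Setting $a = \frac{4}{3}$:
$$I = \frac{262440}{117649}.$$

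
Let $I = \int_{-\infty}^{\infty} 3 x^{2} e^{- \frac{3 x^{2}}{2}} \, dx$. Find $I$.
$\frac{\sqrt{6} \sqrt{\pi}}{3}$

Consider the simpler parametrised integral
$$J(a) = \int_{-\infty}^{\infty} 3 e^{- a x^{2}} \, dx = \frac{3 \sqrt{\pi}}{\sqrt{a}}.$$

Differentiating under the integral sign brings down a factor of $(-x^2)$:
$$\frac{dJ}{da} = \int_{-\infty}^{\infty} - 3 x^{2} e^{- a x^{2}} \, dx = - \frac{3 \sqrt{\pi}}{2 a^{\frac{3}{2}}}.$$

The integral on the left is $-I$, so $I = \frac{3 \sqrt{\pi}}{2 a^{\frac{3}{2}}}$.

Setting $a = \frac{3}{2}$:
$$I = \frac{\sqrt{6} \sqrt{\pi}}{3}.$$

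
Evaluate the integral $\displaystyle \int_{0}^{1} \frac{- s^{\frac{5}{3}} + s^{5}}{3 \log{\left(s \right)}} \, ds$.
$- \log{\left(2 \right)} + \frac{\log{\left(3 \right)}}{3} + \frac{\log{\left(6 \right)}}{3}$

Introduce a parameter $a$ in the exponent: let $I(a) = \int_{0}^{1} \frac{s^{5} - s^{a}}{3 \log{\left(s \right)}} \, ds$.

Since $\dfrac{\partial}{\partial a}\,s^{a} = s^{a} \ln s$, the $\ln s$ in the denominator cancels and
$$\frac{dI}{da} = \int_{0}^{1} - \frac{1}{3} s^{a} \, ds = - \frac{1}{3} \left[\frac{s^{a+1}}{a+1}\right]_0^1 = - \frac{1}{3 a + 3}.$$

Integrating with respect to $a$ gives $I(a) = - \frac{\log{\left(a + 1 \right)}}{3} + \frac{\log{\left(6 \right)}}{3} + C$.

At $a = 5$ the integrand is identically $0$, so $I(5) = 0$. The closed form gives $0$, hence $C = 0$.

Setting $a = \frac{5}{3}$:
$$I = - \log{\left(2 \right)} + \frac{\log{\left(3 \right)}}{3} + \frac{\log{\left(6 \right)}}{3}.$$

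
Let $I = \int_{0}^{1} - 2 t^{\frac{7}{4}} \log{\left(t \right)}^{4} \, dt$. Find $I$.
$- \frac{49152}{161051}$

Begin with the known integral
$$J(a) = \int_{0}^{1} - 2 t^{a} \, dt = - \frac{2}{a + 1}.$$

Differentiating under the integral sign brings down a factor of $\ln t$:
$$\frac{dJ}{da} = \int_{0}^{1} - 2 t^{a} \log{\left(t \right)} \, dt = \frac{2}{\left(a + 1\right)^{2}}.$$

Repeating $4$ times in total — each differentiation brings down another $\ln t$ — gives
$$\frac{d^{4}J}{da^{4}} = \int_{0}^{1} - 2 t^{a} \log{\left(t \right)}^{4} \, dt = - \frac{48}{\left(a + 1\right)^{5}},$$
and the integrand here is exactly the target integrand, so $I = - \frac{48}{\left(a + 1\right)^{5}}$.

Setting $a = \frac{7}{4}$:
$$I = - \frac{49152}{161051}.$$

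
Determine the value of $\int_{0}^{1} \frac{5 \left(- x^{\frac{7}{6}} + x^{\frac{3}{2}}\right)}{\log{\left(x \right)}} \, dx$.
$- \log{\left(\frac{371293}{759375} \right)}$

Introduce a parameter $a$ in the exponent: let $I(a) = \int_{0}^{1} \frac{5 \left(x^{\frac{3}{2}} - x^{a}\right)}{\log{\left(x \right)}} \, dx$.

Since $\dfrac{\partial}{\partial a}\,x^{a} = x^{a} \ln x$, the $\ln x$ in the denominator cancels and
$$\frac{dI}{da} = \int_{0}^{1} -5 x^{a} \, dx = -5 \left[\frac{x^{a+1}}{a+1}\right]_0^1 = - \frac{5}{a + 1}.$$

Integrating with respect to $a$ gives $I(a) = - \log{\left(\frac{32 \left(a + 1\right)^{5}}{3125} \right)} + C$.

At $a = \frac{3}{2}$ the integrand is identically $0$, so $I(\frac{3}{2}) = 0$. The closed form gives $0$, hence $C = 0$.

Setting $a = \frac{7}{6}$:
$$I = - \log{\left(\frac{371293}{759375} \right)}.$$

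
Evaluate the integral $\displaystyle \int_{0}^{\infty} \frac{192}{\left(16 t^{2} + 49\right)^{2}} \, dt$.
$\frac{12 \pi}{343}$

Start from the standard arctangent integral
$$J(a) = \int_{0}^{\infty} \frac{3}{4 \left(a^{2} + t^{2}\right)} \, dt = \frac{3 \pi}{8 a}.$$

Differentiating under the integral sign with respect to $a$,
$$\frac{dJ}{da} = \int_{0}^{\infty} - \frac{3 a}{2 \left(a^{2} + t^{2}\right)^{2}} \, dt = - \frac{3 \pi}{8 a^{2}},$$
so $\int_{0}^{\infty} \frac{3}{4 \left(a^{2} + t^{2}\right)^{2}} \, dt = \frac{3 \pi}{16 a^{3}}$.

Setting $a = \frac{7}{4}$:
$$I = \frac{12 \pi}{343}.$$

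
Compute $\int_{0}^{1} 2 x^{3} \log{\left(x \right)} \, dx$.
$- \frac{1}{8}$

Begin with the known integral
$$J(a) = \int_{0}^{1} 2 x^{a} \, dx = \frac{2}{a + 1}.$$

Differentiating under the integral sign brings down a factor of $\ln x$:
$$\frac{dJ}{da} = \int_{0}^{1} 2 x^{a} \log{\left(x \right)} \, dx = - \frac{2}{\left(a + 1\right)^{2}}.$$

The integral on the left is $I$, so $I = - \frac{2}{\left(a + 1\right)^{2}}$.

Setting $a = 3$:
$$I = - \frac{1}{8}.$$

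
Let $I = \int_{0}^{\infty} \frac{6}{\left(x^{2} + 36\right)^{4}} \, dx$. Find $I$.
$\frac{5 \pi}{1492992}$

Recall the elementary integral
$$J(a) = \int_{0}^{\infty} \frac{6}{a^{2} + x^{2}} \, dx = \frac{3 \pi}{a}.$$

Differentiating under the integral sign with respect to $a$,
$$\frac{dJ}{da} = \int_{0}^{\infty} - \frac{12 a}{\left(a^{2} + x^{2}\right)^{2}} \, dx = - \frac{3 \pi}{a^{2}},$$
so $\int_{0}^{\infty} \frac{6}{\left(a^{2} + x^{2}\right)^{2}} \, dx = \frac{3 \pi}{2 a^{3}}$.

Repeating — each differentiation of $1/(x^2+a^2)^j$ produces $-2ja/(x^2+a^2)^{j+1}$ — and dividing through by $-2ja$ at each step yields, after $3$ differentiations in total,
$$\int_{0}^{\infty} \frac{6}{\left(a^{2} + x^{2}\right)^{4}} \, dx = \frac{15 \pi}{16 a^{7}}.$$

Setting $a = 6$:
$$I = \frac{5 \pi}{1492992}.$$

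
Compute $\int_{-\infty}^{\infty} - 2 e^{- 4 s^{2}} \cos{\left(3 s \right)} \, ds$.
$- \frac{\sqrt{\pi}}{e^{\frac{9}{16}}}$

Define $I(b) = \int_{-\infty}^{\infty} - 2 e^{- 4 s^{2}} \cos{\left(b s \right)} \, ds$.

Differentiating under the integral sign,
$$I'(b) = \int_{-\infty}^{\infty} 2 s e^{- 4 s^{2}} \sin{\left(b s \right)} \, ds.$$

Integrate $\int_{-\infty}^{\infty} s \sin(b s)\, e^{- 4 s^{2}}\, ds$ by parts with $u = \sin(b s)$ and $dv = s\, e^{- 4 s^{2}}\, ds$, giving $v = - \frac{e^{- 4 s^{2}}}{8}$. The boundary term vanishes and
$$\int_{-\infty}^{\infty} s \sin(b s)\, e^{- 4 s^{2}}\, ds = \frac{b}{8} \int_{-\infty}^{\infty} \cos(b s)\, e^{- 4 s^{2}}\, ds,$$
so $I'(b) = - \frac{b}{8}\, I(b)$.

This is a separable first-order ODE; solving with the initial condition $I(0) = \int_{-\infty}^{\infty} - 2 e^{- 4 s^{2}}\,ds = - \sqrt{\pi}$ gives
$$I(b) = - \sqrt{\pi} e^{- \frac{b^{2}}{16}}.$$

Setting $b = 3$:
$$I = - \frac{\sqrt{\pi}}{e^{\frac{9}{16}}}.$$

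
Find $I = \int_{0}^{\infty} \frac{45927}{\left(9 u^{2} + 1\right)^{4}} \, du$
$\frac{76545 \pi}{32}$

Recall the elementary integral
$$J(a) = \int_{0}^{\infty} \frac{7}{a^{2} + u^{2}} \, du = \frac{7 \pi}{2 a}.$$

Differentiating under the integral sign with respect to $a$,
$$\frac{dJ}{da} = \int_{0}^{\infty} - \frac{14 a}{\left(a^{2} + u^{2}\right)^{2}} \, du = - \frac{7 \pi}{2 a^{2}},$$
so $\int_{0}^{\infty} \frac{7}{\left(a^{2} + u^{2}\right)^{2}} \, du = \frac{7 \pi}{4 a^{3}}$.

Repeating — each differentiation of $1/(u^2+a^2)^j$ produces $-2ja/(u^2+a^2)^{j+1}$ — and dividing through by $-2ja$ at each step yields, after $3$ differentiations in total,
$$\int_{0}^{\infty} \frac{7}{\left(a^{2} + u^{2}\right)^{4}} \, du = \frac{35 \pi}{32 a^{7}}.$$

Setting $a = \frac{1}{3}$:
$$I = \frac{76545 \pi}{32}.$$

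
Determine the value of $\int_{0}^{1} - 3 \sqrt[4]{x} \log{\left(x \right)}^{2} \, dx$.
$- \frac{384}{125}$

Begin with the known integral
$$J(a) = \int_{0}^{1} - 3 x^{a} \, dx = - \frac{3}{a + 1}.$$

Differentiating under the integral sign brings down a factor of $\ln x$:
$$\frac{dJ}{da} = \int_{0}^{1} - 3 x^{a} \log{\left(x \right)} \, dx = \frac{3}{\left(a + 1\right)^{2}}.$$

Repeating twice in total — each differentiation brings down another $\ln x$ — gives
$$\frac{d^{2}J}{da^{2}} = \int_{0}^{1} - 3 x^{a} \log{\left(x \right)}^{2} \, dx = - \frac{6}{\left(a + 1\right)^{3}},$$
and the integrand here is exactly the target integrand, so $I = - \frac{6}{\left(a + 1\right)^{3}}$.

Setting $a = \frac{1}{4}$:
$$I = - \frac{384}{125}.$$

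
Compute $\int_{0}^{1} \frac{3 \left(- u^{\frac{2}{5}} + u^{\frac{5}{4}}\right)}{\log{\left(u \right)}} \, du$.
$\log{\left(\frac{91125}{21952} \right)}$

Replace the exponent $\frac{5}{4}$ by a parameter $a$: let $I(a) = \int_{0}^{1} \frac{3 \left(- u^{\frac{2}{5}} + u^{a}\right)}{\log{\left(u \right)}} \, du$.

Since $\dfrac{\partial}{\partial a}\,u^{a} = u^{a} \ln u$, the $\ln u$ in the denominator cancels and
$$\frac{dI}{da} = \int_{0}^{1} 3 u^{a} \, du = 3 \left[\frac{u^{a+1}}{a+1}\right]_0^1 = \frac{3}{a + 1}.$$

Integrating with respect to $a$ gives $I(a) = \log{\left(\frac{125 \left(a + 1\right)^{3}}{343} \right)} + C$.

At $a = \frac{2}{5}$ the integrand is identically $0$, so $I(\frac{2}{5}) = 0$. The closed form gives $0$, hence $C = 0$.

Setting $a = \frac{5}{4}$:
$$I = \log{\left(\frac{91125}{21952} \right)}.$$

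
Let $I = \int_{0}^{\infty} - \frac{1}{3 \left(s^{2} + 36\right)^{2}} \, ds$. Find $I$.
$- \frac{\pi}{2592}$

Recall the elementary integral
$$J(a) = \int_{0}^{\infty} - \frac{1}{3 \left(a^{2} + s^{2}\right)} \, ds = - \frac{\pi}{6 a}.$$

Differentiating under the integral sign with respect to $a$,
$$\frac{dJ}{da} = \int_{0}^{\infty} \frac{2 a}{3 \left(a^{2} + s^{2}\right)^{2}} \, ds = \frac{\pi}{6 a^{2}},$$
so $\int_{0}^{\infty} - \frac{1}{3 \left(a^{2} + s^{2}\right)^{2}} \, ds = - \frac{\pi}{12 a^{3}}$.

Setting $a = 6$:
$$I = - \frac{\pi}{2592}.$$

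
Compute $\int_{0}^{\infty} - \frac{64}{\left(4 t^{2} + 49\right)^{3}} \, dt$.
$- \frac{6 \pi}{16807}$

Recall the elementary integral
$$J(a) = \int_{0}^{\infty} - \frac{1}{a^{2} + t^{2}} \, dt = - \frac{\pi}{2 a}.$$

Differentiating under the integral sign with respect to $a$,
$$\frac{dJ}{da} = \int_{0}^{\infty} \frac{2 a}{\left(a^{2} + t^{2}\right)^{2}} \, dt = \frac{\pi}{2 a^{2}},$$
so $\int_{0}^{\infty} - \frac{1}{\left(a^{2} + t^{2}\right)^{2}} \, dt = - \frac{\pi}{4 a^{3}}$.

Repeating — each differentiation of $1/(t^2+a^2)^j$ produces $-2ja/(t^2+a^2)^{j+1}$ — and dividing through by $-2ja$ at each step yields, after $2$ differentiations in total,
$$\int_{0}^{\infty} - \frac{1}{\left(a^{2} + t^{2}\right)^{3}} \, dt = - \frac{3 \pi}{16 a^{5}}.$$

Setting $a = \frac{7}{2}$:
$$I = - \frac{6 \pi}{16807}.$$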